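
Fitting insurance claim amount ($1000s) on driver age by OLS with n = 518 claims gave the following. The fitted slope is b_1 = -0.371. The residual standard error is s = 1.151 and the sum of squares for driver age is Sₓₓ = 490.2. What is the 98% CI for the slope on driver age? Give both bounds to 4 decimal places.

SE(b_1) = s/√Sₓₓ = 1.151/√490.2 = 0.0519863.
df = n − 2 = 516.
t* = t_{0.01, 516} = 2.333596.
Margin = t* × SE = 2.333596 × 0.0519863 = 0.121315.
CI: -0.371 ± 0.121315 → (-0.4923, -0.2497).
With 98% confidence, each one-unit increase in driver age is associated with a change of between -0.4923 and -0.2497 $1000s in insurance claim amount.

(-0.4923, -0.2497)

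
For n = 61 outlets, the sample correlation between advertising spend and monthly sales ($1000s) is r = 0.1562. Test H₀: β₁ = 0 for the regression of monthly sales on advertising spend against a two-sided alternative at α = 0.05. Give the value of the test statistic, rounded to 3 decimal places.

t = 1.215

t = r·√(n − 2)/√(1 − r²) = 0.1562·√59/√0.975602 = 1.215.
df = n − 2 = 59.
Two-sided p ≈ 0.2293, which is ≥ 0.05, so fail to reject H₀.
The data do not give significant evidence of a linear association between advertising spend and monthly sales.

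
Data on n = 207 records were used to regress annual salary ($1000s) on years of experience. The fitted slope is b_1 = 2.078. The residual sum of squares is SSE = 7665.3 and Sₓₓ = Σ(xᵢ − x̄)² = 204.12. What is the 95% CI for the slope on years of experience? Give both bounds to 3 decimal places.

MSE = SSE/(n − 2) = 7665.3/205 = 37.3917.
SE(b_1) = √(MSE/Sₓₓ) = √(37.3917/204.12) = 0.428001.
df = n − 2 = 205.
t* = t_{0.025, 205} = 1.971603.
Margin = t* × SE = 1.971603 × 0.428001 = 0.84385.
CI: 2.078 ± 0.84385 → (1.234, 2.922).
With 95% confidence, each one-unit increase in years of experience is associated with a change of between 1.234 and 2.922 $1000s in annual salary.

(1.234, 2.922)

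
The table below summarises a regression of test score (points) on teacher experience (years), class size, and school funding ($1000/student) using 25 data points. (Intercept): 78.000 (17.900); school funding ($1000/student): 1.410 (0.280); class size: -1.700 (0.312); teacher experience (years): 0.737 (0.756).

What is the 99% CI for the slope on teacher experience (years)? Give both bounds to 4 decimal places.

Read off: b = 0.737, SE = 0.756 for teacher experience (years).
df = n − k − 1 = 25 − 3 − 1 = 21.
t* = t_{0.005, 21} = 2.83136.
Margin = t* × SE = 2.83136 × 0.756 = 2.140508.
CI: 0.737 ± 2.140508 → (-1.4035, 2.8775).

(-1.4035, 2.8775)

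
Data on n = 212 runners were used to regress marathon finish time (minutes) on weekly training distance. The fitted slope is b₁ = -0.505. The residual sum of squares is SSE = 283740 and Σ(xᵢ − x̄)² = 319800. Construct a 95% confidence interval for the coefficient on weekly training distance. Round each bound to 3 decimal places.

(-0.633, -0.377)

MSE = SSE/(n − 2) = 283740/210 = 1351.14.
SE(b₁) = √(MSE/Sₓₓ) = √(1351.14/319800) = 0.0649997.
df = n − 2 = 210.
t* = t_{0.025, 210} = 1.971325.
Margin = t* × SE = 1.971325 × 0.0649997 = 0.12814.
CI: -0.505 ± 0.12814 → (-0.633, -0.377).
With 95% confidence, each one-unit increase in weekly training distance is associated with a change of between -0.633 and -0.377 minutes in marathon finish time.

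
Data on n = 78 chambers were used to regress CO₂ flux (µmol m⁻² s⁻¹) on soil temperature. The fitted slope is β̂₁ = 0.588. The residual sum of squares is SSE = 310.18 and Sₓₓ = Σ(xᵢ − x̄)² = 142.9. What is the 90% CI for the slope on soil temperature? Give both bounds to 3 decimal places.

MSE = SSE/(n − 2) = 310.18/76 = 4.08132.
SE(β̂₁) = √(MSE/Sₓₓ) = √(4.08132/142.9) = 0.168999.
df = n − 2 = 76.
t* = t_{0.05, 76} = 1.665151.
Margin = t* × SE = 1.665151 × 0.168999 = 0.28141.
CI: 0.588 ± 0.28141 → (0.307, 0.869).
With 90% confidence, each one-unit increase in soil temperature is associated with a change of between 0.307 and 0.869 µmol m⁻² s⁻¹ in CO₂ flux.

(0.307, 0.869)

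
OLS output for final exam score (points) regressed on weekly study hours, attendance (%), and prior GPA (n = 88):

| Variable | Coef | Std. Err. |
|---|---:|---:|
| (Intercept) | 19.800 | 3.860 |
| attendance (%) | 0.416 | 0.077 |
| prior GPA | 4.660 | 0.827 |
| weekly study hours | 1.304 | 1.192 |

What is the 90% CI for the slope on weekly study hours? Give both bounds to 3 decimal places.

Read off: b = 1.304, SE = 1.192 for weekly study hours.
df = n − k − 1 = 88 − 3 − 1 = 84.
t* = t_{0.05, 84} = 1.663197.
Margin = t* × SE = 1.663197 × 1.192 = 1.98253.
CI: 1.304 ± 1.98253 → (-0.679, 3.287).

(-0.679, 3.287)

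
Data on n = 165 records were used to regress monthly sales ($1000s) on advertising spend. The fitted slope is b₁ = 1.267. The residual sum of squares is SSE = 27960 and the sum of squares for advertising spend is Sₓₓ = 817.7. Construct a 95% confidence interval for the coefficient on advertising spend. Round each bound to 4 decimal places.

MSE = SSE/(n − 2) = 27960/163 = 171.534.
SE(b₁) = √(MSE/Sₓₓ) = √(171.534/817.7) = 0.458013.
df = n − 2 = 163.
t* = t_{0.025, 163} = 1.974625.
Margin = t* × SE = 1.974625 × 0.458013 = 0.904404.
CI: 1.267 ± 0.904404 → (0.3626, 2.1714).
With 95% confidence, each one-unit increase in advertising spend is associated with a change of between 0.3626 and 2.1714 $1000s in monthly sales.

(0.3626, 2.1714)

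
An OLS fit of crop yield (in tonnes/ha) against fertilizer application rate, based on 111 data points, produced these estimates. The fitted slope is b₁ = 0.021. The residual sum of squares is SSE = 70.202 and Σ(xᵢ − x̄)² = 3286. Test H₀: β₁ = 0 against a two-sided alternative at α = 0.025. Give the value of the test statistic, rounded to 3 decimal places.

t = 1.500

MSE = SSE/(n − 2) = 70.202/109 = 0.644055.
SE(b₁) = √(MSE/Sₓₓ) = √(0.644055/3286) = 0.014.
t = 0.021 / 0.014 = 1.500.
df = n − 2 = 109.
Two-sided p ≈ 0.1365, which is ≥ 0.025, so fail to reject H₀.
The data do not give significant evidence of an association between fertilizer application rate and crop yield.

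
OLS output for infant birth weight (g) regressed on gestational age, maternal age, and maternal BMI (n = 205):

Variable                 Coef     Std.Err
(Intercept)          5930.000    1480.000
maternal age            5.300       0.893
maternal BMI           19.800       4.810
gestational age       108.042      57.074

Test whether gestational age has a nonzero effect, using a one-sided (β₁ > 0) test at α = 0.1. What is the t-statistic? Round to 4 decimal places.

t = 1.8930

Read off: b = 108.042, SE = 57.074 for gestational age.
H₀: β₁ = 0 vs H₁: β₁ > 0.
t = 108.042 / 57.074 = 1.8930.
df = n − k − 1 = 205 − 3 − 1 = 201.
One-sided p ≈ 0.0299, which is < 0.1, so reject H₀.
There is evidence that the true slope on gestational age is positive, holding the other predictors fixed.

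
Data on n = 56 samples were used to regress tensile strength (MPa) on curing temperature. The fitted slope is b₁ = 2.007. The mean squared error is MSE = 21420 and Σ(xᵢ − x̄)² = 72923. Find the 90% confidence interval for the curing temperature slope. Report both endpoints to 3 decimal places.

SE(b₁) = √(MSE/Sₓₓ) = √(21420/72923) = 0.541973.
df = n − 2 = 54.
t* = t_{0.05, 54} = 1.673565.
Margin = t* × SE = 1.673565 × 0.541973 = 0.90703.
CI: 2.007 ± 0.90703 → (1.100, 2.914).
With 90% confidence, each one-unit increase in curing temperature is associated with a change of between 1.100 and 2.914 MPa in tensile strength.

(1.100, 2.914)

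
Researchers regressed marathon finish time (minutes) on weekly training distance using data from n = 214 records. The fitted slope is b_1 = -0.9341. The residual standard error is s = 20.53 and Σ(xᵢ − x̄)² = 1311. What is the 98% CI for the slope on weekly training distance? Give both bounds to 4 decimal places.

(-2.2632, 0.3950)

SE(b_1) = s/√Sₓₓ = 20.53/√1311 = 0.567006.
df = n − 2 = 212.
t* = t_{0.01, 212} = 2.344066.
Margin = t* × SE = 2.344066 × 0.567006 = 1.329099.
CI: -0.9341 ± 1.329099 → (-2.2632, 0.3950).
With 98% confidence, each one-unit increase in weekly training distance is associated with a change of between -2.2632 and 0.3950 minutes in marathon finish time.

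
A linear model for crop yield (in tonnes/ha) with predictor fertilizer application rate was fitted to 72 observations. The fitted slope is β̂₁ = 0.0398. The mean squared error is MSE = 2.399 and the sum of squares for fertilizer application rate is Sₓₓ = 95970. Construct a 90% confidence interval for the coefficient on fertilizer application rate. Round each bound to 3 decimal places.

SE(β̂₁) = √(MSE/Sₓₓ) = √(2.399/95970) = 0.00499974.
df = n − 2 = 70.
t* = t_{0.05, 70} = 1.666914.
Margin = t* × SE = 1.666914 × 0.00499974 = 0.00833.
CI: 0.0398 ± 0.00833 → (0.031, 0.048).
With 90% confidence, each one-unit increase in fertilizer application rate is associated with a change of between 0.031 and 0.048 tonnes/ha in crop yield.

(0.031, 0.048)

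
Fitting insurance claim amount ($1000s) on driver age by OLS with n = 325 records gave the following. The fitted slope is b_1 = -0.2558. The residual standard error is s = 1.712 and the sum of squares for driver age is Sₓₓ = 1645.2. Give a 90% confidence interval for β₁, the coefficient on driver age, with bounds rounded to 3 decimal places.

SE(b_1) = s/√Sₓₓ = 1.712/√1645.2 = 0.042208.
df = n − 2 = 323.
t* = t_{0.05, 323} = 1.649585.
Margin = t* × SE = 1.649585 × 0.042208 = 0.06963.
CI: -0.2558 ± 0.06963 → (-0.325, -0.186).
With 90% confidence, each one-unit increase in driver age is associated with a change of between -0.325 and -0.186 $1000s in insurance claim amount.

(-0.325, -0.186)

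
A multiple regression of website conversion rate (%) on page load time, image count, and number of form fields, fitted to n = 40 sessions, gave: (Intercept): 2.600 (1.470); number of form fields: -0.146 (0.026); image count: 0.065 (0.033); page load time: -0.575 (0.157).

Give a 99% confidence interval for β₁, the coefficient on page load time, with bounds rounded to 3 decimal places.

Read off: b = -0.575, SE = 0.157 for page load time.
df = n − k − 1 = 40 − 3 − 1 = 36.
t* = t_{0.005, 36} = 2.719485.
Margin = t* × SE = 2.719485 × 0.157 = 0.42696.
CI: -0.575 ± 0.42696 → (-1.002, -0.148).

(-1.002, -0.148)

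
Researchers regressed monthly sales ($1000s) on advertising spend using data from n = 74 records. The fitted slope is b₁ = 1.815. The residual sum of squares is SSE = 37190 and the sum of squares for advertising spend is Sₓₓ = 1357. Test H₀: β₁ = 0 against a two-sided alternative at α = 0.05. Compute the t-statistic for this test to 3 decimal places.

MSE = SSE/(n − 2) = 37190/72 = 516.528.
SE(b₁) = √(MSE/Sₓₓ) = √(516.528/1357) = 0.61696.
t = 1.815 / 0.61696 = 2.942.
df = n − 2 = 72.
Two-sided p ≈ 0.0044, which is < 0.05, so reject H₀.
There is evidence that advertising spend is associated with monthly sales.

t = 2.942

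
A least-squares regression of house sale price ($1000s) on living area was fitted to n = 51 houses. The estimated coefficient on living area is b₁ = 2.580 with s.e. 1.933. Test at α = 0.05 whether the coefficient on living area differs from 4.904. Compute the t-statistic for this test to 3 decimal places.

H₀: β₁ = 4.904 vs H₁: β₁ ≠ 4.904.
t = (b₁ − β₁⁰)/SE = (2.580 − 4.904) / 1.933 = -1.202.
df = n − 2 = 51 − 2 = 49.
Two-sided p ≈ 0.2350, which is ≥ 0.05, so fail to reject H₀.
The data are consistent with a true slope of 4.904 $1000s per unit of living area.

t = -1.202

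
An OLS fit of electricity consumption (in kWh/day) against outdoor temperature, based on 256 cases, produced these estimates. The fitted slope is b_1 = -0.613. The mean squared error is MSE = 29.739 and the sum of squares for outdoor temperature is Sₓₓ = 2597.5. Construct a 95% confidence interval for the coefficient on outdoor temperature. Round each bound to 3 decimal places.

(-0.824, -0.402)

SE(b_1) = √(MSE/Sₓₓ) = √(29.739/2597.5) = 0.107.
df = n − 2 = 254.
t* = t_{0.025, 254} = 1.969348.
Margin = t* × SE = 1.969348 × 0.107 = 0.21072.
CI: -0.613 ± 0.21072 → (-0.824, -0.402).
With 95% confidence, each one-unit increase in outdoor temperature is associated with a change of between -0.824 and -0.402 kWh/day in electricity consumption.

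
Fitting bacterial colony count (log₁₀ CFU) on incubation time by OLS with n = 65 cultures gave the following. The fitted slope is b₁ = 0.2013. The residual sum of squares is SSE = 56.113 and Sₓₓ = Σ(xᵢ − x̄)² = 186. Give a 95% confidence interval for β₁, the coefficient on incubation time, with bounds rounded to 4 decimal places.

(0.0630, 0.3396)

MSE = SSE/(n − 2) = 56.113/63 = 0.890683.
SE(b₁) = √(MSE/Sₓₓ) = √(0.890683/186) = 0.0691998.
df = n − 2 = 63.
t* = t_{0.025, 63} = 1.998341.
Margin = t* × SE = 1.998341 × 0.0691998 = 0.138285.
CI: 0.2013 ± 0.138285 → (0.0630, 0.3396).
With 95% confidence, each one-unit increase in incubation time is associated with a change of between 0.0630 and 0.3396 log₁₀ CFU in bacterial colony count.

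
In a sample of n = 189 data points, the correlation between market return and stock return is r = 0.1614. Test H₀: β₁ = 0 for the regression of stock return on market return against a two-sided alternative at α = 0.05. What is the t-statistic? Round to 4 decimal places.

t = r·√(n − 2)/√(1 − r²) = 0.1614·√187/√0.97395 = 2.2364.
df = n − 2 = 187.
Two-sided p ≈ 0.0265, which is < 0.05, so reject H₀.
There is evidence of a linear association between market return and stock return.

t = 2.2364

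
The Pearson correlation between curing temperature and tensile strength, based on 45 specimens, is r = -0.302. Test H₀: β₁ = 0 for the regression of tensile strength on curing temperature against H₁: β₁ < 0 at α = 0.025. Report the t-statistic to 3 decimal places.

t = -2.077

t = r·√(n − 2)/√(1 − r²) = -0.302·√43/√0.908796 = -2.077.
df = n − 2 = 43.
One-sided p ≈ 0.0219, which is < 0.025, so reject H₀.
There is evidence of a linear association between curing temperature and tensile strength.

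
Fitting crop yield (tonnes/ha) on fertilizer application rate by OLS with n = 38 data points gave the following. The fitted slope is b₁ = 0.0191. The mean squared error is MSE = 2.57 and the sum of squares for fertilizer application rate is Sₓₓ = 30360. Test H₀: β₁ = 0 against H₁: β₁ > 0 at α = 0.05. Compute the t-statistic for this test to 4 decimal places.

t = 2.0760

SE(b₁) = √(MSE/Sₓₓ) = √(2.57/30360) = 0.00920059.
t = 0.0191 / 0.00920059 = 2.0760.
df = n − 2 = 36.
One-sided p ≈ 0.0225, which is < 0.05, so reject H₀.
There is evidence that the true slope on fertilizer application rate is positive.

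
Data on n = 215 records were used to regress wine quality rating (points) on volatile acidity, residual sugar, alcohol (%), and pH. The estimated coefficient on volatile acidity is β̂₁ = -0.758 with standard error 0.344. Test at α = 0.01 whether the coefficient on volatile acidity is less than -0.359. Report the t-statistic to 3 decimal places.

t = -1.160

H₀: β₁ = -0.359 vs H₁: β₁ < -0.359.
t = (β̂₁ − β₁⁰)/SE = (-0.758 − (-0.359)) / 0.344 = -1.160.
df = n − k − 1 = 215 − 4 − 1 = 210.
One-sided p ≈ 0.1237, which is ≥ 0.01, so fail to reject H₀.
The data do not give significant evidence that the true slope on volatile acidity is below -0.359 points per unit, holding the other predictors fixed.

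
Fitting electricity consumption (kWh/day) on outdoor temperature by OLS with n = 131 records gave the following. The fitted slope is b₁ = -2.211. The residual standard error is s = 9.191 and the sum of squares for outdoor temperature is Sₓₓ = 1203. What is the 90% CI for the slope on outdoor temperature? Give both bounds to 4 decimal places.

(-2.6500, -1.7720)

SE(b₁) = s/√Sₓₓ = 9.191/√1203 = 0.26499.
df = n − 2 = 129.
t* = t_{0.05, 129} = 1.656752.
Margin = t* × SE = 1.656752 × 0.26499 = 0.439023.
CI: -2.211 ± 0.439023 → (-2.6500, -1.7720).
With 90% confidence, each one-unit increase in outdoor temperature is associated with a change of between -2.6500 and -1.7720 kWh/day in electricity consumption.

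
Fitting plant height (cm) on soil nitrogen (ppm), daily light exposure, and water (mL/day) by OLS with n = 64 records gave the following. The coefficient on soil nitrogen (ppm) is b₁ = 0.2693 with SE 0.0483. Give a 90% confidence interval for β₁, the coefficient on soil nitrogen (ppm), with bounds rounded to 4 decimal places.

df = n − k − 1 = 64 − 3 − 1 = 60.
t* = t_{0.05, 60} = 1.670649.
Margin = t* × SE = 1.670649 × 0.0483 = 0.080692.
CI: 0.2693 ± 0.080692 → (0.1886, 0.3500).
With 90% confidence, each one-unit increase in soil nitrogen (ppm) is associated with a change of between 0.1886 and 0.3500 cm in plant height, holding the other predictors fixed.

(0.1886, 0.3500)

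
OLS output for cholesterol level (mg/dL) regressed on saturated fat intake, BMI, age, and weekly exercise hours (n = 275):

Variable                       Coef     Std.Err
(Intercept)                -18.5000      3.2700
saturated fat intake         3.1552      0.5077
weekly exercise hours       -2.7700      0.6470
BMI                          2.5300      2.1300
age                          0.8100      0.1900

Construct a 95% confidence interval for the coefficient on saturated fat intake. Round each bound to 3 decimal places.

Read off: b = 3.1552, SE = 0.5077 for saturated fat intake.
df = n − k − 1 = 275 − 4 − 1 = 270.
t* = t_{0.025, 270} = 1.968789.
Margin = t* × SE = 1.968789 × 0.5077 = 0.99955.
CI: 3.1552 ± 0.99955 → (2.156, 4.155).

(2.156, 4.155)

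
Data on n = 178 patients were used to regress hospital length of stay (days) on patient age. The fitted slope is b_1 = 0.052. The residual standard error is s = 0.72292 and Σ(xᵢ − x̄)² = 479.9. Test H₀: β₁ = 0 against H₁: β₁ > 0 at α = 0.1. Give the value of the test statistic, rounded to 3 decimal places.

t = 1.576

SE(b_1) = s/√Sₓₓ = 0.72292/√479.9 = 0.0330001.
t = 0.052 / 0.0330001 = 1.576.
df = n − 2 = 176.
One-sided p ≈ 0.0584, which is < 0.1, so reject H₀.
There is evidence that the true slope on patient age is positive.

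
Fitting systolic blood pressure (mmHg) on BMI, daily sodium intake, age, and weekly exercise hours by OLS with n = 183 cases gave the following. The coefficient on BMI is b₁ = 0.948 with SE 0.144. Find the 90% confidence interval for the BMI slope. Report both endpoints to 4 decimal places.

df = n − k − 1 = 183 − 4 − 1 = 178.
t* = t_{0.05, 178} = 1.653459.
Margin = t* × SE = 1.653459 × 0.144 = 0.238098.
CI: 0.948 ± 0.238098 → (0.7099, 1.1861).
With 90% confidence, each one-unit increase in BMI is associated with a change of between 0.7099 and 1.1861 mmHg in systolic blood pressure, holding the other predictors fixed.

(0.7099, 1.1861)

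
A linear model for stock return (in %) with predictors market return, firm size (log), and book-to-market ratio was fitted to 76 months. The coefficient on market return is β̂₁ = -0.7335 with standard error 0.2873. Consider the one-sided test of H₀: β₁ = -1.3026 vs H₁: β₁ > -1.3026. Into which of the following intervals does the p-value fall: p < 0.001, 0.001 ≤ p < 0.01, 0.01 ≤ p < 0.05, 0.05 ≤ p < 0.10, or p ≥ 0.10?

0.01 ≤ p < 0.05

t = (-0.7335 − (-1.3026)) / 0.2873 = 1.981.
df = n − k − 1 = 76 − 3 − 1 = 72.
One-sided p = P(T_{72} > t) ≈ 0.0257.
So 0.01 ≤ p < 0.05.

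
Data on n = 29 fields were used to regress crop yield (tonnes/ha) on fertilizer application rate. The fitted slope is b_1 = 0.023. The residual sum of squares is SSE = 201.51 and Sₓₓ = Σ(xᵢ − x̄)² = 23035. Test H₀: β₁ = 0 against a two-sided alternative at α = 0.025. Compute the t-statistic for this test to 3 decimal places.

t = 1.278

MSE = SSE/(n − 2) = 201.51/27 = 7.46333.
SE(b_1) = √(MSE/Sₓₓ) = √(7.46333/23035) = 0.018.
t = 0.023 / 0.018 = 1.278.
df = n − 2 = 27.
Two-sided p ≈ 0.2122, which is ≥ 0.025, so fail to reject H₀.
The data do not give significant evidence of an association between fertilizer application rate and crop yield.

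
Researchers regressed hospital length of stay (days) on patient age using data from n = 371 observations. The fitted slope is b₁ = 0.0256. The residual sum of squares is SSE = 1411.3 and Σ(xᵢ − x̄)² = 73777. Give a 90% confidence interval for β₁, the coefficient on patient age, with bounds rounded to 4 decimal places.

(0.0137, 0.0375)

MSE = SSE/(n − 2) = 1411.3/369 = 3.82466.
SE(b₁) = √(MSE/Sₓₓ) = √(3.82466/73777) = 0.00720006.
df = n − 2 = 369.
t* = t_{0.05, 369} = 1.648994.
Margin = t* × SE = 1.648994 × 0.00720006 = 0.011873.
CI: 0.0256 ± 0.011873 → (0.0137, 0.0375).
With 90% confidence, each one-unit increase in patient age is associated with a change of between 0.0137 and 0.0375 days in hospital length of stay.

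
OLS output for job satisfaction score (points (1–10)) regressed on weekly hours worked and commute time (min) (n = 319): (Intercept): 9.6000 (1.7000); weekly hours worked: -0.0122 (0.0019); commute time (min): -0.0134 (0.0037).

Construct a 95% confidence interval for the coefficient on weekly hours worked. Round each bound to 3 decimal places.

Read off: b = -0.0122, SE = 0.0019 for weekly hours worked.
df = n − k − 1 = 319 − 2 − 1 = 316.
t* = t_{0.025, 316} = 1.9675.
Margin = t* × SE = 1.9675 × 0.0019 = 0.00374.
CI: -0.0122 ± 0.00374 → (-0.016, -0.008).

(-0.016, -0.008)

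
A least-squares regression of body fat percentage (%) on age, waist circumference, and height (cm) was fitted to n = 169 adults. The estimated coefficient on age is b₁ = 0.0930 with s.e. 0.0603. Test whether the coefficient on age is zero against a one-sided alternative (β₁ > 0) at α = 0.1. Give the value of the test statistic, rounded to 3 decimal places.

H₀: β₁ = 0 vs H₁: β₁ > 0.
t = (b₁ − β₁⁰)/SE = 0.0930 / 0.0603 = 1.542.
df = n − k − 1 = 169 − 3 − 1 = 165.
One-sided p ≈ 0.0625, which is < 0.1, so reject H₀.
There is evidence that the true slope on age is positive, holding the other predictors fixed.

t = 1.542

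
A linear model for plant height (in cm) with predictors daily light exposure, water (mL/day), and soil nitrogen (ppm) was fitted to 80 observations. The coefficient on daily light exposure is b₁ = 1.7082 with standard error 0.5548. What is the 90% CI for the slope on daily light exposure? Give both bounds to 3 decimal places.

(0.784, 2.632)

df = n − k − 1 = 80 − 3 − 1 = 76.
t* = t_{0.05, 76} = 1.665151.
Margin = t* × SE = 1.665151 × 0.5548 = 0.92383.
CI: 1.7082 ± 0.92383 → (0.784, 2.632).
With 90% confidence, each one-unit increase in daily light exposure is associated with a change of between 0.784 and 2.632 cm in plant height, holding the other predictors fixed.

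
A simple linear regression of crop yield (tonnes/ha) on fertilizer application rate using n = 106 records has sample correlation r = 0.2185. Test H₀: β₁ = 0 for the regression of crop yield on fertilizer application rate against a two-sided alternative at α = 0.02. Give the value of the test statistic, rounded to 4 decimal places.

t = r·√(n − 2)/√(1 − r²) = 0.2185·√104/√0.952258 = 2.2834.
df = n − 2 = 104.
Two-sided p ≈ 0.0244, which is ≥ 0.02, so fail to reject H₀.
The data do not give significant evidence of a linear association between fertilizer application rate and crop yield.

t = 2.2834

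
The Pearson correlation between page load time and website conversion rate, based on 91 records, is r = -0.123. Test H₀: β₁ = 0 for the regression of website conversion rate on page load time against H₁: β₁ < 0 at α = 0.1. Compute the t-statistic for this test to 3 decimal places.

t = r·√(n − 2)/√(1 − r²) = -0.123·√89/√0.984871 = -1.169.
df = n − 2 = 89.
One-sided p ≈ 0.1227, which is ≥ 0.1, so fail to reject H₀.
The data do not give significant evidence of a linear association between page load time and website conversion rate.

t = -1.169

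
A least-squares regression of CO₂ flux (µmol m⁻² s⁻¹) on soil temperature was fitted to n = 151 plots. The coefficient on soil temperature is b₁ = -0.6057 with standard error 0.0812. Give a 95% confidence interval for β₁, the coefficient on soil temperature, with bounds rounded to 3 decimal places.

df = n − 2 = 151 − 2 = 149.
t* = t_{0.025, 149} = 1.976013.
Margin = t* × SE = 1.976013 × 0.0812 = 0.16045.
CI: -0.6057 ± 0.16045 → (-0.766, -0.445).
With 95% confidence, each one-unit increase in soil temperature is associated with a change of between -0.766 and -0.445 µmol m⁻² s⁻¹ in CO₂ flux.

(-0.766, -0.445)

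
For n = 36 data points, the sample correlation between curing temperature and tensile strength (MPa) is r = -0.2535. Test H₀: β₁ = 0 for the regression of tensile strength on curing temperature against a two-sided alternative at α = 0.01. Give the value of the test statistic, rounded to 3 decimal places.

t = r·√(n − 2)/√(1 − r²) = -0.2535·√34/√0.935738 = -1.528.
df = n − 2 = 34.
Two-sided p ≈ 0.1357, which is ≥ 0.01, so fail to reject H₀.
The data do not give significant evidence of a linear association between curing temperature and tensile strength.

t = -1.528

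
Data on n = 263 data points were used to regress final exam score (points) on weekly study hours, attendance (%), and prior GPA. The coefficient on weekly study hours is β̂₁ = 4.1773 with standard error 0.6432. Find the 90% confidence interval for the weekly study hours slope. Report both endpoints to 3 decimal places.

(3.116, 5.239)

df = n − k − 1 = 263 − 3 − 1 = 259.
t* = t_{0.05, 259} = 1.650758.
Margin = t* × SE = 1.650758 × 0.6432 = 1.06177.
CI: 4.1773 ± 1.06177 → (3.116, 5.239).
With 90% confidence, each one-unit increase in weekly study hours is associated with a change of between 3.116 and 5.239 points in final exam score, holding the other predictors fixed.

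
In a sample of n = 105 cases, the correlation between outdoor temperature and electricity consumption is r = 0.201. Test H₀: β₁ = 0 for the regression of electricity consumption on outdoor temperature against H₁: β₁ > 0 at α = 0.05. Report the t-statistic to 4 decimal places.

t = 2.0824

t = r·√(n − 2)/√(1 − r²) = 0.201·√103/√0.959599 = 2.0824.
df = n − 2 = 103.
One-sided p ≈ 0.0199, which is < 0.05, so reject H₀.
There is evidence of a linear association between outdoor temperature and electricity consumption.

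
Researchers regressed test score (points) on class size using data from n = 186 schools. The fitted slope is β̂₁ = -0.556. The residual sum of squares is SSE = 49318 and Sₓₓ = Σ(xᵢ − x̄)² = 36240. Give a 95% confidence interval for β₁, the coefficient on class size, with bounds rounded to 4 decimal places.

(-0.7257, -0.3863)

MSE = SSE/(n − 2) = 49318/184 = 268.033.
SE(β̂₁) = √(MSE/Sₓₓ) = √(268.033/36240) = 0.0860003.
df = n − 2 = 184.
t* = t_{0.025, 184} = 1.972941.
Margin = t* × SE = 1.972941 × 0.0860003 = 0.169673.
CI: -0.556 ± 0.169673 → (-0.7257, -0.3863).
With 95% confidence, each one-unit increase in class size is associated with a change of between -0.7257 and -0.3863 points in test score.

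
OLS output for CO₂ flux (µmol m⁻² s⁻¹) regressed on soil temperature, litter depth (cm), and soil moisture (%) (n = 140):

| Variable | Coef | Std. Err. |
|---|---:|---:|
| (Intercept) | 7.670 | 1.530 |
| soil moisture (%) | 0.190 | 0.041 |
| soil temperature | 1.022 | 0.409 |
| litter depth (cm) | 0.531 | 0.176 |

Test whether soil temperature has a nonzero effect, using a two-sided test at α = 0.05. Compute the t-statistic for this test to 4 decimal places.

Read off: b = 1.022, SE = 0.409 for soil temperature.
H₀: β₁ = 0 vs H₁: β₁ ≠ 0.
t = 1.022 / 0.409 = 2.4988.
df = n − k − 1 = 140 − 3 − 1 = 136.
Two-sided p ≈ 0.0137, which is < 0.05, so reject H₀.
There is evidence that soil temperature is associated with CO₂ flux, holding the other predictors fixed.

t = 2.4988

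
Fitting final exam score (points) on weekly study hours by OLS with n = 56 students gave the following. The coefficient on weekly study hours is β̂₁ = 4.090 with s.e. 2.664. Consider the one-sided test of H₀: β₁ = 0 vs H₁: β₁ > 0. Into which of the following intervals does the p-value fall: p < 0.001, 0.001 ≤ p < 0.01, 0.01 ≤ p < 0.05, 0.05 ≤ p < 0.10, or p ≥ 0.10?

t = 4.090 / 2.664 = 1.535.
df = n − 2 = 56 − 2 = 54.
One-sided p = P(T_{54} > t) ≈ 0.0653.
So 0.05 ≤ p < 0.10.

0.05 ≤ p < 0.10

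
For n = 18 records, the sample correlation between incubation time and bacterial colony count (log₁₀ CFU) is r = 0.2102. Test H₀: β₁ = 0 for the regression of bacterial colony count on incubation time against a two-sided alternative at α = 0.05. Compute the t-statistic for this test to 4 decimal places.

t = 0.8600

t = r·√(n − 2)/√(1 − r²) = 0.2102·√16/√0.955816 = 0.8600.
df = n − 2 = 16.
Two-sided p ≈ 0.4025, which is ≥ 0.05, so fail to reject H₀.
The data do not give significant evidence of a linear association between incubation time and bacterial colony count.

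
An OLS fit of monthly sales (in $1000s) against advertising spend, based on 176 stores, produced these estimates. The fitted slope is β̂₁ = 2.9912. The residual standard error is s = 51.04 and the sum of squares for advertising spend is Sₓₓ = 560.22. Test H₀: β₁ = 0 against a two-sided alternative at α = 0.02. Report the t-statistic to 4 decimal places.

t = 1.3871

SE(β̂₁) = s/√Sₓₓ = 51.04/√560.22 = 2.15641.
t = 2.9912 / 2.15641 = 1.3871.
df = n − 2 = 174.
Two-sided p ≈ 0.1672, which is ≥ 0.02, so fail to reject H₀.
The data do not give significant evidence of an association between advertising spend and monthly sales.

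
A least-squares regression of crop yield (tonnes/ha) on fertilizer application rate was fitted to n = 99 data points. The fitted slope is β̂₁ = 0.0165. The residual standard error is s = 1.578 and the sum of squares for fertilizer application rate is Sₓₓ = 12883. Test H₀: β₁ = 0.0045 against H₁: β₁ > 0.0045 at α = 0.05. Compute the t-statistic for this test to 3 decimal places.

SE(β̂₁) = s/√Sₓₓ = 1.578/√12883 = 0.0139027.
t = (0.0165 − 0.0045) / 0.0139027 = 0.863.
df = n − 2 = 97.
One-sided p ≈ 0.1951, which is ≥ 0.05, so fail to reject H₀.
The data do not give significant evidence that the true slope on fertilizer application rate exceeds 0.0045 tonnes/ha per unit.

t = 0.863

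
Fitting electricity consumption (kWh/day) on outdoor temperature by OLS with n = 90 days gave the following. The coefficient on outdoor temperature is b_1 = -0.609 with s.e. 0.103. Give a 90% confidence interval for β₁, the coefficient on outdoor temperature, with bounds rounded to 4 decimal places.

(-0.7802, -0.4378)

df = n − 2 = 90 − 2 = 88.
t* = t_{0.05, 88} = 1.662354.
Margin = t* × SE = 1.662354 × 0.103 = 0.171222.
CI: -0.609 ± 0.171222 → (-0.7802, -0.4378).
With 90% confidence, each one-unit increase in outdoor temperature is associated with a change of between -0.7802 and -0.4378 kWh/day in electricity consumption.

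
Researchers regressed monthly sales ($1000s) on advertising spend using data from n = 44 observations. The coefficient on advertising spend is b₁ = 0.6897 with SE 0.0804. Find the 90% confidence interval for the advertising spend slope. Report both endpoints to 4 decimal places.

df = n − 2 = 44 − 2 = 42.
t* = t_{0.05, 42} = 1.681952.
Margin = t* × SE = 1.681952 × 0.0804 = 0.135229.
CI: 0.6897 ± 0.135229 → (0.5545, 0.8249).
With 90% confidence, each one-unit increase in advertising spend is associated with a change of between 0.5545 and 0.8249 $1000s in monthly sales.

(0.5545, 0.8249)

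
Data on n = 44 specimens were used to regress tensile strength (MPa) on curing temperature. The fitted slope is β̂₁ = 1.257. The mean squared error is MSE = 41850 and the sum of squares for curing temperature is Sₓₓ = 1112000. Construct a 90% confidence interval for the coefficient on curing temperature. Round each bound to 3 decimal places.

(0.931, 1.583)

SE(β̂₁) = √(MSE/Sₓₓ) = √(41850/1112000) = 0.193997.
df = n − 2 = 42.
t* = t_{0.05, 42} = 1.681952.
Margin = t* × SE = 1.681952 × 0.193997 = 0.32629.
CI: 1.257 ± 0.32629 → (0.931, 1.583).
With 90% confidence, each one-unit increase in curing temperature is associated with a change of between 0.931 and 1.583 MPa in tensile strength.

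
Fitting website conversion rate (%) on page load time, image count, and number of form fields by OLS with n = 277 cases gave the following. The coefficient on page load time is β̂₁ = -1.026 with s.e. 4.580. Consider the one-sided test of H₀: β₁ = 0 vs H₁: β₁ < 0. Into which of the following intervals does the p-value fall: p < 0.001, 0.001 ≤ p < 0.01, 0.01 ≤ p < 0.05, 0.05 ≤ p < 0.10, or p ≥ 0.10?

p ≥ 0.10

t = -1.026 / 4.580 = -0.224.
df = n − k − 1 = 277 − 3 − 1 = 273.
One-sided p = P(T_{273} < t) ≈ 0.4115.
So p ≥ 0.10.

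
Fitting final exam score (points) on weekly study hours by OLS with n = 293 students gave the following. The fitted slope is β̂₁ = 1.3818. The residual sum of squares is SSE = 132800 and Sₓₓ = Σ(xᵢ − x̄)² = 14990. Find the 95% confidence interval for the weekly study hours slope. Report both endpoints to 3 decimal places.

(1.038, 1.725)

MSE = SSE/(n − 2) = 132800/291 = 456.357.
SE(β̂₁) = √(MSE/Sₓₓ) = √(456.357/14990) = 0.174482.
df = n − 2 = 291.
t* = t_{0.025, 291} = 1.96815.
Margin = t* × SE = 1.96815 × 0.174482 = 0.34341.
CI: 1.3818 ± 0.34341 → (1.038, 1.725).
With 95% confidence, each one-unit increase in weekly study hours is associated with a change of between 1.038 and 1.725 points in final exam score.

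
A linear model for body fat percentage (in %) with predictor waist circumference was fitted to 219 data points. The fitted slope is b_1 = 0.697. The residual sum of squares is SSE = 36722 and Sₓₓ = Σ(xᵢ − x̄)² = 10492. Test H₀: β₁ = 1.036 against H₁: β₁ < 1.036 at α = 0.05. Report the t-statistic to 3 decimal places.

MSE = SSE/(n − 2) = 36722/217 = 169.226.
SE(b_1) = √(MSE/Sₓₓ) = √(169.226/10492) = 0.127.
t = (0.697 − 1.036) / 0.127 = -2.669.
df = n − 2 = 217.
One-sided p ≈ 0.0041, which is < 0.05, so reject H₀.
There is evidence that the true slope on waist circumference is below 1.036 % per unit.

t = -2.669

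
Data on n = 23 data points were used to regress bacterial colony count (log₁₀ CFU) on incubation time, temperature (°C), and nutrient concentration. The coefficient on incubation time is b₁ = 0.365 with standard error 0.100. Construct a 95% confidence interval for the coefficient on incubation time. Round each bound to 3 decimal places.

(0.156, 0.574)

df = n − k − 1 = 23 − 3 − 1 = 19.
t* = t_{0.025, 19} = 2.093024.
Margin = t* × SE = 2.093024 × 0.100 = 0.20930.
CI: 0.365 ± 0.20930 → (0.156, 0.574).
With 95% confidence, each one-unit increase in incubation time is associated with a change of between 0.156 and 0.574 log₁₀ CFU in bacterial colony count, holding the other predictors fixed.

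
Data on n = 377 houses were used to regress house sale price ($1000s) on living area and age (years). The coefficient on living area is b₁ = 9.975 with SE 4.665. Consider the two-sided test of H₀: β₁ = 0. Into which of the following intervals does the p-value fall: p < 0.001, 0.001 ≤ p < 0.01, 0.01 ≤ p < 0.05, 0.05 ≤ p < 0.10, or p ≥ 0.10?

t = 9.975 / 4.665 = 2.138.
df = n − k − 1 = 377 − 2 − 1 = 374.
Two-sided p = 2·P(T_{374} > |t|) ≈ 0.0331.
So 0.01 ≤ p < 0.05.

0.01 ≤ p < 0.05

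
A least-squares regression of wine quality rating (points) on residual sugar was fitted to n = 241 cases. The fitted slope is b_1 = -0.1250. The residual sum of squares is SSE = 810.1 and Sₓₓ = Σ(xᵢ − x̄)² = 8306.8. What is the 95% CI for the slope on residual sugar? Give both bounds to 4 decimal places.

(-0.1648, -0.0852)

MSE = SSE/(n − 2) = 810.1/239 = 3.38954.
SE(b_1) = √(MSE/Sₓₓ) = √(3.38954/8306.8) = 0.0202001.
df = n − 2 = 239.
t* = t_{0.025, 239} = 1.969939.
Margin = t* × SE = 1.969939 × 0.0202001 = 0.039793.
CI: -0.1250 ± 0.039793 → (-0.1648, -0.0852).
With 95% confidence, each one-unit increase in residual sugar is associated with a change of between -0.1648 and -0.0852 points in wine quality rating.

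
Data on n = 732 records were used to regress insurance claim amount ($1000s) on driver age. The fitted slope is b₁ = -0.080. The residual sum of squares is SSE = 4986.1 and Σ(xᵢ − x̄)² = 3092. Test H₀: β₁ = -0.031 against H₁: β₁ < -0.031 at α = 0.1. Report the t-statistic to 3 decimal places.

MSE = SSE/(n − 2) = 4986.1/730 = 6.83027.
SE(b₁) = √(MSE/Sₓₓ) = √(6.83027/3092) = 0.0470002.
t = (-0.080 − (-0.031)) / 0.0470002 = -1.043.
df = n − 2 = 730.
One-sided p ≈ 0.1488, which is ≥ 0.1, so fail to reject H₀.
The data do not give significant evidence that the true slope on driver age is below -0.031 $1000s per unit.

t = -1.043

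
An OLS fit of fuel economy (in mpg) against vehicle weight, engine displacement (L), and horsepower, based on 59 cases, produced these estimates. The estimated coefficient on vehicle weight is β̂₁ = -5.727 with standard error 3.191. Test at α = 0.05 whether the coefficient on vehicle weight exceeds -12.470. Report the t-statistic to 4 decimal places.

t = 2.1131

H₀: β₁ = -12.470 vs H₁: β₁ > -12.470.
t = (β̂₁ − β₁⁰)/SE = (-5.727 − (-12.470)) / 3.191 = 2.1131.
df = n − k − 1 = 59 − 3 − 1 = 55.
One-sided p ≈ 0.0196, which is < 0.05, so reject H₀.
There is evidence that the true slope on vehicle weight exceeds -12.470 mpg per unit, holding the other predictors fixed.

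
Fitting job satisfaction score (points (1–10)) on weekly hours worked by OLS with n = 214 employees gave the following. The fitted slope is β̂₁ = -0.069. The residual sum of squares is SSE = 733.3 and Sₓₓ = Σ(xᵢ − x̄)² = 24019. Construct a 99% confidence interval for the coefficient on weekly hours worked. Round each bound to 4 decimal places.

MSE = SSE/(n − 2) = 733.3/212 = 3.45896.
SE(β̂₁) = √(MSE/Sₓₓ) = √(3.45896/24019) = 0.0120004.
df = n − 2 = 212.
t* = t_{0.005, 212} = 2.599218.
Margin = t* × SE = 2.599218 × 0.0120004 = 0.031192.
CI: -0.069 ± 0.031192 → (-0.1002, -0.0378).
With 99% confidence, each one-unit increase in weekly hours worked is associated with a change of between -0.1002 and -0.0378 points (1–10) in job satisfaction score.

(-0.1002, -0.0378)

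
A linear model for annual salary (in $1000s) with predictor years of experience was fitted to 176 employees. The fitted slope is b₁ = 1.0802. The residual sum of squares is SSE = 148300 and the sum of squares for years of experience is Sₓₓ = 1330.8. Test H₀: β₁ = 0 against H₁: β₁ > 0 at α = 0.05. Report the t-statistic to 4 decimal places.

MSE = SSE/(n − 2) = 148300/174 = 852.299.
SE(b₁) = √(MSE/Sₓₓ) = √(852.299/1330.8) = 0.800276.
t = 1.0802 / 0.800276 = 1.3498.
df = n − 2 = 174.
One-sided p ≈ 0.0894, which is ≥ 0.05, so fail to reject H₀.
The data do not give significant evidence that the true slope on years of experience is positive.

t = 1.3498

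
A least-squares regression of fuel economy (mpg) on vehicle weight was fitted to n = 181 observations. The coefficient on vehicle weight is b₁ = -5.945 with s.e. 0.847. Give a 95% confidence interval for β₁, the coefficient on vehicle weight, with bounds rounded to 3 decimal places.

df = n − 2 = 181 − 2 = 179.
t* = t_{0.025, 179} = 1.973305.
Margin = t* × SE = 1.973305 × 0.847 = 1.67139.
CI: -5.945 ± 1.67139 → (-7.616, -4.274).
With 95% confidence, each one-unit increase in vehicle weight is associated with a change of between -7.616 and -4.274 mpg in fuel economy.

(-7.616, -4.274)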